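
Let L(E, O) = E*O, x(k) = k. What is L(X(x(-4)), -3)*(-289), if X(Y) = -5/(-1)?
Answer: 4335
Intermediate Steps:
X(Y) = 5 (X(Y) = -5*(-1) = 5)
L(X(x(-4)), -3)*(-289) = (5*(-3))*(-289) = -15*(-289) = 4335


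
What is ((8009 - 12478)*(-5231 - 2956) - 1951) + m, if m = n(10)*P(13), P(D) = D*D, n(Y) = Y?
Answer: 36587442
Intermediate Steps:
P(D) = D²
m = 1690 (m = 10*13² = 10*169 = 1690)
((8009 - 12478)*(-5231 - 2956) - 1951) + m = ((8009 - 12478)*(-5231 - 2956) - 1951) + 1690 = (-4469*(-8187) - 1951) + 1690 = (36587703 - 1951) + 1690 = 36585752 + 1690 = 36587442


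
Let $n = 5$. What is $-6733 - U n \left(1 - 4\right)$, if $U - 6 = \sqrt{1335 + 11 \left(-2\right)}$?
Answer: $-6643 + 15 \sqrt{1313} \approx -6099.5$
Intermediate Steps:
$U = 6 + \sqrt{1313}$ ($U = 6 + \sqrt{1335 + 11 \left(-2\right)} = 6 + \sqrt{1335 - 22} = 6 + \sqrt{1313} \approx 42.235$)
$-6733 - U n \left(1 - 4\right) = -6733 - \left(6 + \sqrt{1313}\right) 5 \left(1 - 4\right) = -6733 - \left(6 + \sqrt{1313}\right) 5 \left(-3\right) = -6733 - \left(6 + \sqrt{1313}\right) \left(-15\right) = -6733 - \left(-90 - 15 \sqrt{1313}\right) = -6733 + \left(90 + 15 \sqrt{1313}\right) = -6643 + 15 \sqrt{1313}$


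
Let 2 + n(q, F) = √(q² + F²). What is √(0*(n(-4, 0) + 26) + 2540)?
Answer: 2*√635 ≈ 50.398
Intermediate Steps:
n(q, F) = -2 + √(F² + q²) (n(q, F) = -2 + √(q² + F²) = -2 + √(F² + q²))
√(0*(n(-4, 0) + 26) + 2540) = √(0*((-2 + √(0² + (-4)²)) + 26) + 2540) = √(0*((-2 + √(0 + 16)) + 26) + 2540) = √(0*((-2 + √16) + 26) + 2540) = √(0*((-2 + 4) + 26) + 2540) = √(0*(2 + 26) + 2540) = √(0*28 + 2540) = √(0 + 2540) = √2540 = 2*√635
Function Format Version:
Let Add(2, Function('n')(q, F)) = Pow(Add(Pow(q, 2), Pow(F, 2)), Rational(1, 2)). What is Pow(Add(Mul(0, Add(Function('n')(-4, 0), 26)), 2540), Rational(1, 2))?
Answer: Mul(2, Pow(635, Rational(1, 2))) ≈ 50.398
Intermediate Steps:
Function('n')(q, F) = Add(-2, Pow(Add(Pow(F, 2), Pow(q, 2)), Rational(1, 2))) (Function('n')(q, F) = Add(-2, Pow(Add(Pow(q, 2), Pow(F, 2)), Rational(1, 2))) = Add(-2, Pow(Add(Pow(F, 2), Pow(q, 2)), Rational(1, 2))))
Pow(Add(Mul(0, Add(Function('n')(-4, 0), 26)), 2540), Rational(1, 2)) = Pow(Add(Mul(0, Add(Add(-2, Pow(Add(Pow(0, 2), Pow(-4, 2)), Rational(1, 2))), 26)), 2540), Rational(1, 2)) = Pow(Add(Mul(0, Add(Add(-2, Pow(Add(0, 16), Rational(1, 2))), 26)), 2540), Rational(1, 2)) = Pow(Add(Mul(0, Add(Add(-2, Pow(16, Rational(1, 2))), 26)), 2540), Rational(1, 2)) = Pow(Add(Mul(0, Add(Add(-2, 4), 26)), 2540), Rational(1, 2)) = Pow(Add(Mul(0, Add(2, 26)), 2540), Rational(1, 2)) = Pow(Add(Mul(0, 28), 2540), Rational(1, 2)) = Pow(Add(0, 2540), Rational(1, 2)) = Pow(2540, Rational(1, 2)) = Mul(2, Pow(635, Rational(1, 2)))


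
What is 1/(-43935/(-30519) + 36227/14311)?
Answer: 145585803/578121866 ≈ 0.25183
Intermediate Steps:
1/(-43935/(-30519) + 36227/14311) = 1/(-43935*(-1/30519) + 36227*(1/14311)) = 1/(14645/10173 + 36227/14311) = 1/(578121866/145585803) = 145585803/578121866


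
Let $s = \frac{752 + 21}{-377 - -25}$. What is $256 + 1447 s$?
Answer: $- \frac{1028419}{352} \approx -2921.6$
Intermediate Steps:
$s = - \frac{773}{352}$ ($s = \frac{773}{-377 + \left(-3 + 28\right)} = \frac{773}{-377 + 25} = \frac{773}{-352} = 773 \left(- \frac{1}{352}\right) = - \frac{773}{352} \approx -2.196$)
$256 + 1447 s = 256 + 1447 \left(- \frac{773}{352}\right) = 256 - \frac{1118531}{352} = - \frac{1028419}{352}$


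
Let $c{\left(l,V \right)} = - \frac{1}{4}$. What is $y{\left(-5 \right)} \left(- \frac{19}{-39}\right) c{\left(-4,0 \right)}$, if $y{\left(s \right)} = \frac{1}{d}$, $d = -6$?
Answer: $\frac{19}{936} \approx 0.020299$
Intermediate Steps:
$c{\left(l,V \right)} = - \frac{1}{4}$ ($c{\left(l,V \right)} = \left(-1\right) \frac{1}{4} = - \frac{1}{4}$)
$y{\left(s \right)} = - \frac{1}{6}$ ($y{\left(s \right)} = \frac{1}{-6} = - \frac{1}{6}$)
$y{\left(-5 \right)} \left(- \frac{19}{-39}\right) c{\left(-4,0 \right)} = - \frac{\left(-19\right) \frac{1}{-39}}{6} \left(- \frac{1}{4}\right) = - \frac{\left(-19\right) \left(- \frac{1}{39}\right)}{6} \left(- \frac{1}{4}\right) = \left(- \frac{1}{6}\right) \frac{19}{39} \left(- \frac{1}{4}\right) = \left(- \frac{19}{234}\right) \left(- \frac{1}{4}\right) = \frac{19}{936}$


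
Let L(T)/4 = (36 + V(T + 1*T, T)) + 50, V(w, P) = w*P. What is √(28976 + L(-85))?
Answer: 132*√5 ≈ 295.16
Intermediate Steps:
V(w, P) = P*w
L(T) = 344 + 8*T² (L(T) = 4*((36 + T*(T + 1*T)) + 50) = 4*((36 + T*(T + T)) + 50) = 4*((36 + T*(2*T)) + 50) = 4*((36 + 2*T²) + 50) = 4*(86 + 2*T²) = 344 + 8*T²)
√(28976 + L(-85)) = √(28976 + (344 + 8*(-85)²)) = √(28976 + (344 + 8*7225)) = √(28976 + (344 + 57800)) = √(28976 + 58144) = √87120 = 132*√5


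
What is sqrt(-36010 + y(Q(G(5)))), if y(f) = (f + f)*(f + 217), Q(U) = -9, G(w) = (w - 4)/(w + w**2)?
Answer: I*sqrt(39754) ≈ 199.38*I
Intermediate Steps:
G(w) = (-4 + w)/(w + w**2)
y(f) = 2*f*(217 + f) (y(f) = (2*f)*(217 + f) = 2*f*(217 + f))
sqrt(-36010 + y(Q(G(5)))) = sqrt(-36010 + 2*(-9)*(217 - 9)) = sqrt(-36010 + 2*(-9)*208) = sqrt(-36010 - 3744) = sqrt(-39754) = I*sqrt(39754)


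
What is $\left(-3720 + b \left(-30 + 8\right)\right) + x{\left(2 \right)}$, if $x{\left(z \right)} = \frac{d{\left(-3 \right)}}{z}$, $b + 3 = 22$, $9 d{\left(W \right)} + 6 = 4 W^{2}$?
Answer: $- \frac{12409}{3} \approx -4136.3$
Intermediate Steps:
$d{\left(W \right)} = - \frac{2}{3} + \frac{4 W^{2}}{9}$
$b = 19$ ($b = -3 + 22 = 19$)
$x{\left(z \right)} = \frac{10}{3 z}$ ($x{\left(z \right)} = \frac{- \frac{2}{3} + \frac{4 \left(-3\right)^{2}}{9}}{z} = \frac{- \frac{2}{3} + \frac{4}{9} \cdot 9}{z} = \frac{- \frac{2}{3} + 4}{z} = \frac{10}{3 z}$)
$\left(-3720 + b \left(-30 + 8\right)\right) + x{\left(2 \right)} = \left(-3720 + 19 \left(-30 + 8\right)\right) + \frac{10}{3 \cdot 2} = \left(-3720 + 19 \left(-22\right)\right) + \frac{10}{3} \cdot \frac{1}{2} = \left(-3720 - 418\right) + \frac{5}{3} = -4138 + \frac{5}{3} = - \frac{12409}{3}$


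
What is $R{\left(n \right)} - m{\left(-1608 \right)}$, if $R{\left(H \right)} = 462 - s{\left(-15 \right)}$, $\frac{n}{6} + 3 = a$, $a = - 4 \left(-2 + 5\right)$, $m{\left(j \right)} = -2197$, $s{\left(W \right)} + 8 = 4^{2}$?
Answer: $2651$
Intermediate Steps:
$s{\left(W \right)} = 8$ ($s{\left(W \right)} = -8 + 4^{2} = -8 + 16 = 8$)
$a = -12$ ($a = \left(-4\right) 3 = -12$)
$n = -90$ ($n = -18 + 6 \left(-12\right) = -18 - 72 = -90$)
$R{\left(H \right)} = 454$ ($R{\left(H \right)} = 462 - 8 = 454$)
$R{\left(n \right)} - m{\left(-1608 \right)} = 454 - -2197 = 454 + 2197 = 2651$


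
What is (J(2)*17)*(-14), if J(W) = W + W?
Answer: -952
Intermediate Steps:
J(W) = 2*W
(J(2)*17)*(-14) = ((2*2)*17)*(-14) = (4*17)*(-14) = 68*(-14) = -952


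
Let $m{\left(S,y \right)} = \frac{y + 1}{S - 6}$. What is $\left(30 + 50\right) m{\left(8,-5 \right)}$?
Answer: $-160$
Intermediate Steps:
$m{\left(S,y \right)} = \frac{1 + y}{-6 + S}$
$\left(30 + 50\right) m{\left(8,-5 \right)} = \left(30 + 50\right) \frac{1 - 5}{-6 + 8} = 80 \cdot \frac{1}{2} \left(-4\right) = 80 \left(-2\right) = -160$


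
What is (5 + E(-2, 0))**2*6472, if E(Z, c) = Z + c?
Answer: 58248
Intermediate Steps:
(5 + E(-2, 0))**2*6472 = (5 + (-2 + 0))**2*6472 = (5 - 2)**2*6472 = 3**2*6472 = 9*6472 = 58248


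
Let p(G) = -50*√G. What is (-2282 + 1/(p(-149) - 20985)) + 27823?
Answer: 2251401983648/88148545 + 2*I*√149/17629709 ≈ 25541.0 + 1.3848e-6*I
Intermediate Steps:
(-2282 + 1/(p(-149) - 20985)) + 27823 = (-2282 + 1/(-50*I*√149 - 20985)) + 27823 = (-2282 + 1/(-20985 - 50*I*√149)) + 27823 = 25541 + 1/(-20985 - 50*I*√149)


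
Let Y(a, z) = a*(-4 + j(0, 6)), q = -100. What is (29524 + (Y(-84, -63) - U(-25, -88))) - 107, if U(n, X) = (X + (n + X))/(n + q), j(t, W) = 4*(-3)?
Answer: 3844924/125 ≈ 30759.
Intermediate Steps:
j(t, W) = -12
Y(a, z) = -16*a (Y(a, z) = a*(-4 - 12) = a*(-16) = -16*a)
U(n, X) = (n + 2*X)/(-100 + n) (U(n, X) = (X + (n + X))/(n - 100) = (X + (X + n))/(-100 + n) = (n + 2*X)/(-100 + n))
(29524 + (Y(-84, -63) - U(-25, -88))) - 107 = (29524 + (-16*(-84) - (-25 + 2*(-88))/(-100 - 25))) - 107 = (29524 + (1344 - (-25 - 176)/(-125))) - 107 = (29524 + (1344 - (-1)*(-201)/125)) - 107 = (29524 + (1344 - 1*201/125)) - 107 = (29524 + (1344 - 201/125)) - 107 = (29524 + 167799/125) - 107 = 3858299/125 - 107 = 3844924/125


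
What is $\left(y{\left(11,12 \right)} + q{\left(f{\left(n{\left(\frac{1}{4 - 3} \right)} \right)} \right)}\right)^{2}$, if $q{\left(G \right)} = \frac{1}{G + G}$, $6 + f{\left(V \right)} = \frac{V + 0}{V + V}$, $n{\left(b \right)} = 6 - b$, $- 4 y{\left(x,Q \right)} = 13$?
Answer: $\frac{21609}{1936} \approx 11.162$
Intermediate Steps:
$y{\left(x,Q \right)} = - \frac{13}{4}$ ($y{\left(x,Q \right)} = \left(- \frac{1}{4}\right) 13 = - \frac{13}{4}$)
$f{\left(V \right)} = - \frac{11}{2}$ ($f{\left(V \right)} = -6 + \frac{V + 0}{V + V} = -6 + \frac{V}{2 V} = -6 + V \frac{1}{2 V} = -6 + \frac{1}{2} = - \frac{11}{2}$)
$q{\left(G \right)} = \frac{1}{2 G}$
$\left(y{\left(11,12 \right)} + q{\left(f{\left(n{\left(\frac{1}{4 - 3} \right)} \right)} \right)}\right)^{2} = \left(- \frac{13}{4} + \frac{1}{2 \left(- \frac{11}{2}\right)}\right)^{2} = \left(- \frac{13}{4} + \frac{1}{2} \left(- \frac{2}{11}\right)\right)^{2} = \left(- \frac{13}{4} - \frac{1}{11}\right)^{2} = \left(- \frac{147}{44}\right)^{2} = \frac{21609}{1936}$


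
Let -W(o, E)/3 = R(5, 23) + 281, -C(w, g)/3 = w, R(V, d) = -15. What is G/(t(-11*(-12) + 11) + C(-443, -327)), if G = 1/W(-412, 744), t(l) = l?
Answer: -1/1174656 ≈ -8.5131e-7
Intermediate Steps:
C(w, g) = -3*w
W(o, E) = -798 (W(o, E) = -3*(-15 + 281) = -3*266 = -798)
G = -1/798 (G = 1/(-798) = -1/798 ≈ -0.0012531)
G/(t(-11*(-12) + 11) + C(-443, -327)) = -1/(798*((-11*(-12) + 11) - 3*(-443))) = -1/(798*((132 + 11) + 1329)) = -1/(798*(143 + 1329)) = -1/798/1472 = -1/798*1/1472 = -1/1174656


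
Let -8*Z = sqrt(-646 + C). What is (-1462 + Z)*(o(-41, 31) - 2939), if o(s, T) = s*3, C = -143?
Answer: 4476644 + 1531*I*sqrt(789)/4 ≈ 4.4766e+6 + 10751.0*I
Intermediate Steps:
o(s, T) = 3*s
Z = -I*sqrt(789)/8 (Z = -sqrt(-646 - 143)/8 = -I*sqrt(789)/8 ≈ -3.5111*I)
(-1462 + Z)*(o(-41, 31) - 2939) = (-1462 - I*sqrt(789)/8)*(3*(-41) - 2939) = (-1462 - I*sqrt(789)/8)*(-123 - 2939) = (-1462 - I*sqrt(789)/8)*(-3062) = 4476644 + 1531*I*sqrt(789)/4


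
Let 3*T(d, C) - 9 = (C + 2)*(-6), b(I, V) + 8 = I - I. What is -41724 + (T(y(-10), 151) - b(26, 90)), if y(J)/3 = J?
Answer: -42019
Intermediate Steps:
b(I, V) = -8 (b(I, V) = -8 + (I - I) = -8 + 0 = -8)
y(J) = 3*J
T(d, C) = -1 - 2*C (T(d, C) = 3 + ((C + 2)*(-6))/3 = 3 + ((2 + C)*(-6))/3 = 3 + (-12 - 6*C)/3 = 3 + (-4 - 2*C) = -1 - 2*C)
-41724 + (T(y(-10), 151) - b(26, 90)) = -41724 + ((-1 - 2*151) - 1*(-8)) = -41724 + ((-1 - 302) + 8) = -41724 + (-303 + 8) = -41724 - 295 = -42019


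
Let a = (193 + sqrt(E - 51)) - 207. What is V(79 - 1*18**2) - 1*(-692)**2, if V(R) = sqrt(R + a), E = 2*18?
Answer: -478864 + sqrt(-259 + I*sqrt(15)) ≈ -4.7886e+5 + 16.094*I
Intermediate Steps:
E = 36
a = -14 + I*sqrt(15) (a = (193 + sqrt(36 - 51)) - 207 = (193 + sqrt(-15)) - 207 = (193 + I*sqrt(15)) - 207 = -14 + I*sqrt(15) ≈ -14.0 + 3.873*I)
V(R) = sqrt(-14 + R + I*sqrt(15)) (V(R) = sqrt(R + (-14 + I*sqrt(15))) = sqrt(-14 + R + I*sqrt(15)))
V(79 - 1*18**2) - 1*(-692)**2 = sqrt(-14 + (79 - 1*18**2) + I*sqrt(15)) - 1*(-692)**2 = sqrt(-14 + (79 - 1*324) + I*sqrt(15)) - 1*478864 = sqrt(-14 + (79 - 324) + I*sqrt(15)) - 478864 = sqrt(-14 - 245 + I*sqrt(15)) - 478864 = sqrt(-259 + I*sqrt(15)) - 478864 = -478864 + sqrt(-259 + I*sqrt(15))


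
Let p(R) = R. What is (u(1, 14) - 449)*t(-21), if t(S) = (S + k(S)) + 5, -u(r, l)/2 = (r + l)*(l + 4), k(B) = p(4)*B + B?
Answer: 119669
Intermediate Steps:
k(B) = 5*B (k(B) = 4*B + B = 5*B)
u(r, l) = -2*(4 + l)*(l + r) (u(r, l) = -2*(r + l)*(l + 4) = -2*(l + r)*(4 + l) = -2*(4 + l)*(l + r))
t(S) = 5 + 6*S (t(S) = (S + 5*S) + 5 = 6*S + 5 = 5 + 6*S)
(u(1, 14) - 449)*t(-21) = ((-8*14 - 8*1 - 2*14² - 2*14*1) - 449)*(5 + 6*(-21)) = ((-112 - 8 - 2*196 - 28) - 449)*(5 - 126) = ((-112 - 8 - 392 - 28) - 449)*(-121) = (-540 - 449)*(-121) = -989*(-121) = 119669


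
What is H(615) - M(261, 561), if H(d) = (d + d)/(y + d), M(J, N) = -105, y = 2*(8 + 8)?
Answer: 69165/647 ≈ 106.90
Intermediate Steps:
y = 32 (y = 2*16 = 32)
H(d) = 2*d/(32 + d) (H(d) = (d + d)/(32 + d) = (2*d)/(32 + d) = 2*d/(32 + d))
H(615) - M(261, 561) = 2*615/(32 + 615) - 1*(-105) = 2*615/647 + 105 = 2*615*(1/647) + 105 = 1230/647 + 105 = 69165/647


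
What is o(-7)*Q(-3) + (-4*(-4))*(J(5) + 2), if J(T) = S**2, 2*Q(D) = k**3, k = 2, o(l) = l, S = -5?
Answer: 404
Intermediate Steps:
Q(D) = 4 (Q(D) = (1/2)*2**3 = (1/2)*8 = 4)
J(T) = 25 (J(T) = (-5)**2 = 25)
o(-7)*Q(-3) + (-4*(-4))*(J(5) + 2) = -7*4 + (-4*(-4))*(25 + 2) = -28 + 16*27 = -28 + 432 = 404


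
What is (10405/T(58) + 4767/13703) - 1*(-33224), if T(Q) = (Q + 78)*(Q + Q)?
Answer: 7182533198179/216178528 ≈ 33225.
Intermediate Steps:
T(Q) = 2*Q*(78 + Q) (T(Q) = (78 + Q)*(2*Q) = 2*Q*(78 + Q))
(10405/T(58) + 4767/13703) - 1*(-33224) = (10405/((2*58*(78 + 58))) + 4767/13703) - 1*(-33224) = (10405/((2*58*136)) + 4767*(1/13703)) + 33224 = (10405/15776 + 4767/13703) + 33224 = 217783907/216178528 + 33224 = 7182533198179/216178528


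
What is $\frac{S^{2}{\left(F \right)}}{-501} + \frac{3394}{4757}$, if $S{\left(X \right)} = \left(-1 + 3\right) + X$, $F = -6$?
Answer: $\frac{1624282}{2383257} \approx 0.68154$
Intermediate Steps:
$S{\left(X \right)} = 2 + X$
$\frac{S^{2}{\left(F \right)}}{-501} + \frac{3394}{4757} = \frac{\left(2 - 6\right)^{2}}{-501} + \frac{3394}{4757} = \left(-4\right)^{2} \left(- \frac{1}{501}\right) + 3394 \cdot \frac{1}{4757} = 16 \left(- \frac{1}{501}\right) + \frac{3394}{4757} = - \frac{16}{501} + \frac{3394}{4757} = \frac{1624282}{2383257}$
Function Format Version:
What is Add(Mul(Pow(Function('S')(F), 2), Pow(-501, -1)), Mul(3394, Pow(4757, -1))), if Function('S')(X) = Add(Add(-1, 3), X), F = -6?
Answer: Rational(1624282, 2383257) ≈ 0.68154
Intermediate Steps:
Function('S')(X) = Add(2, X)
Add(Mul(Pow(Function('S')(F), 2), Pow(-501, -1)), Mul(3394, Pow(4757, -1))) = Add(Mul(Pow(Add(2, -6), 2), Pow(-501, -1)), Mul(3394, Pow(4757, -1))) = Add(Mul(Pow(-4, 2), Rational(-1, 501)), Mul(3394, Rational(1, 4757))) = Add(Mul(16, Rational(-1, 501)), Rational(3394, 4757)) = Add(Rational(-16, 501), Rational(3394, 4757)) = Rational(1624282, 2383257)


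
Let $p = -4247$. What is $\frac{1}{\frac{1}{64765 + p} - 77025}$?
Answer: $- \frac{60518}{4661398949} \approx -1.2983 \cdot 10^{-5}$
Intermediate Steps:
$\frac{1}{\frac{1}{64765 + p} - 77025} = \frac{1}{\frac{1}{64765 - 4247} - 77025} = \frac{1}{\frac{1}{60518} - 77025} = \frac{1}{- \frac{4661398949}{60518}} = - \frac{60518}{4661398949}$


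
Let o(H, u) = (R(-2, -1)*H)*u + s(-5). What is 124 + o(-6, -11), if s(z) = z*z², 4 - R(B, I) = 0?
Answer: 263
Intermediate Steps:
R(B, I) = 4 (R(B, I) = 4 - 1*0 = 4 + 0 = 4)
s(z) = z³
o(H, u) = -125 + 4*H*u (o(H, u) = (4*H)*u + (-5)³ = 4*H*u - 125 = -125 + 4*H*u)
124 + o(-6, -11) = 124 + (-125 + 4*(-6)*(-11)) = 124 + (-125 + 264) = 124 + 139 = 263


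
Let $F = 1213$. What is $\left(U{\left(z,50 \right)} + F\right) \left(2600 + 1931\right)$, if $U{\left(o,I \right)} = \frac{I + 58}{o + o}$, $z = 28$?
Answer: $\frac{77067779}{14} \approx 5.5048 \cdot 10^{6}$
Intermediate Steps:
$U{\left(o,I \right)} = \frac{58 + I}{2 o}$
$\left(U{\left(z,50 \right)} + F\right) \left(2600 + 1931\right) = \left(\frac{58 + 50}{2 \cdot 28} + 1213\right) \left(2600 + 1931\right) = \left(\frac{1}{2} \cdot \frac{1}{28} \cdot 108 + 1213\right) 4531 = \left(\frac{27}{14} + 1213\right) 4531 = \frac{17009}{14} \cdot 4531 = \frac{77067779}{14}$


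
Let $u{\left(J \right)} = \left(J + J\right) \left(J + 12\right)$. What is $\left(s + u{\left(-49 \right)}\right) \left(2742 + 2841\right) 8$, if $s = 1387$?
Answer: $223900632$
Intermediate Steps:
$u{\left(J \right)} = 2 J \left(12 + J\right)$
$\left(s + u{\left(-49 \right)}\right) \left(2742 + 2841\right) 8 = \left(1387 + 2 \left(-49\right) \left(12 - 49\right)\right) \left(2742 + 2841\right) 8 = \left(1387 + 2 \left(-49\right) \left(-37\right)\right) 5583 \cdot 8 = \left(1387 + 3626\right) 5583 \cdot 8 = 5013 \cdot 5583 \cdot 8 = 27987579 \cdot 8 = 223900632$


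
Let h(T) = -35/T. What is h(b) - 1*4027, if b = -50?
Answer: -40263/10 ≈ -4026.3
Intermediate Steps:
h(b) - 1*4027 = -35/(-50) - 1*4027 = -35*(-1/50) - 4027 = 7/10 - 4027 = -40263/10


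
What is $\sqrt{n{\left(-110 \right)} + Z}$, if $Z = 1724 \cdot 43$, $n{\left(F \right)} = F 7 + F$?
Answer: $2 \sqrt{18313} \approx 270.65$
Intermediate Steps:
$n{\left(F \right)} = 8 F$ ($n{\left(F \right)} = 7 F + F = 8 F$)
$Z = 74132$
$\sqrt{n{\left(-110 \right)} + Z} = \sqrt{8 \left(-110\right) + 74132} = \sqrt{-880 + 74132} = \sqrt{73252} = 2 \sqrt{18313}$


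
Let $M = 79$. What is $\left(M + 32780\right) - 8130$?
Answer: $24729$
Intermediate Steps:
$\left(M + 32780\right) - 8130 = \left(79 + 32780\right) - 8130 = 32859 - 8130 = 24729$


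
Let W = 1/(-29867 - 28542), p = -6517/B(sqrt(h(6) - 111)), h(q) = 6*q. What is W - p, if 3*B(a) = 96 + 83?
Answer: 1141954180/10455211 ≈ 109.22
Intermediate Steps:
B(a) = 179/3 (B(a) = (96 + 83)/3 = (1/3)*179 = 179/3)
p = -19551/179 (p = -6517/179/3 = -6517*3/179 = -19551/179 ≈ -109.22)
W = -1/58409 (W = 1/(-58409) = -1/58409 ≈ -1.7121e-5)
W - p = -1/58409 - 1*(-19551/179) = -1/58409 + 19551/179 = 1141954180/10455211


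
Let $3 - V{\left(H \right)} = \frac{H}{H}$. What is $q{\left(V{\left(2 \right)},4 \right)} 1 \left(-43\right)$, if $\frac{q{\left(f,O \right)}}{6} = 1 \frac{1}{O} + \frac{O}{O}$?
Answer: $- \frac{645}{2} \approx -322.5$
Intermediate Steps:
$V{\left(H \right)} = 2$ ($V{\left(H \right)} = 3 - \frac{H}{H} = 3 - 1 = 2$)
$q{\left(f,O \right)} = 6 + \frac{6}{O}$ ($q{\left(f,O \right)} = 6 \left(1 \frac{1}{O} + \frac{O}{O}\right) = 6 \left(\frac{1}{O} + 1\right) = 6 \left(1 + \frac{1}{O}\right) = 6 + \frac{6}{O}$)
$q{\left(V{\left(2 \right)},4 \right)} 1 \left(-43\right) = \left(6 + \frac{6}{4}\right) 1 \left(-43\right) = \left(6 + 6 \cdot \frac{1}{4}\right) 1 \left(-43\right) = \left(6 + \frac{3}{2}\right) 1 \left(-43\right) = \frac{15}{2} \cdot 1 \left(-43\right) = \frac{15}{2} \left(-43\right) = - \frac{645}{2}$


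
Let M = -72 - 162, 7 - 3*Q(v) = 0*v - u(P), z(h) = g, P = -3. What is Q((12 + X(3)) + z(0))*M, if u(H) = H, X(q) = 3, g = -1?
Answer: -312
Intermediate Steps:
z(h) = -1
Q(v) = 4/3 (Q(v) = 7/3 - (0*v - 1*(-3))/3 = 7/3 - (0 + 3)/3 = 7/3 - 1/3*3 = 7/3 - 1 = 4/3)
M = -234
Q((12 + X(3)) + z(0))*M = (4/3)*(-234) = -312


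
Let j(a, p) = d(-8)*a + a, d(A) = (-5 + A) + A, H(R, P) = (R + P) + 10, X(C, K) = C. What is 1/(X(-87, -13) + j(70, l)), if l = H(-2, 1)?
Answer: -1/1487 ≈ -0.00067249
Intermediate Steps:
H(R, P) = 10 + P + R (H(R, P) = (P + R) + 10 = 10 + P + R)
d(A) = -5 + 2*A
l = 9 (l = 10 + 1 - 2 = 9)
j(a, p) = -20*a (j(a, p) = (-5 + 2*(-8))*a + a = (-5 - 16)*a + a = -21*a + a = -20*a)
1/(X(-87, -13) + j(70, l)) = 1/(-87 - 20*70) = 1/(-87 - 1400) = 1/(-1487) = -1/1487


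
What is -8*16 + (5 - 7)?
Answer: -130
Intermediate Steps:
-8*16 + (5 - 7) = -128 - 2 = -130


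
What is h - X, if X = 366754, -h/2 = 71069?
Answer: -508892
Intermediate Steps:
h = -142138 (h = -2*71069 = -142138)
h - X = -142138 - 1*366754 = -142138 - 366754 = -508892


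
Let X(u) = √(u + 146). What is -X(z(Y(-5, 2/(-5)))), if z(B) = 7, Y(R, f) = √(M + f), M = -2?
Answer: -3*√17 ≈ -12.369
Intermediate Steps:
Y(R, f) = √(-2 + f)
X(u) = √(146 + u)
-X(z(Y(-5, 2/(-5)))) = -√(146 + 7) = -√153 = -3*√17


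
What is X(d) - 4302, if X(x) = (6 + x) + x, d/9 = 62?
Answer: -3180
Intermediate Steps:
d = 558 (d = 9*62 = 558)
X(x) = 6 + 2*x
X(d) - 4302 = (6 + 2*558) - 4302 = (6 + 1116) - 4302 = 1122 - 4302 = -3180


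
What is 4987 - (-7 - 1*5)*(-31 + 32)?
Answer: 4999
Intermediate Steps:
4987 - (-7 - 1*5)*(-31 + 32) = 4987 - (-7 - 5) = 4987 - (-12) = 4987 - 1*(-12) = 4987 + 12 = 4999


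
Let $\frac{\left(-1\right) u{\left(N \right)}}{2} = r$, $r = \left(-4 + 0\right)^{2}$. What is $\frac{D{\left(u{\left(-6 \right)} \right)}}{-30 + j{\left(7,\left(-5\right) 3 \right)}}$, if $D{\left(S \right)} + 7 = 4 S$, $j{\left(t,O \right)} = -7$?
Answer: $\frac{135}{37} \approx 3.6486$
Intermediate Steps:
$r = 16$ ($r = \left(-4\right)^{2} = 16$)
$u{\left(N \right)} = -32$ ($u{\left(N \right)} = \left(-2\right) 16 = -32$)
$D{\left(S \right)} = -7 + 4 S$
$\frac{D{\left(u{\left(-6 \right)} \right)}}{-30 + j{\left(7,\left(-5\right) 3 \right)}} = \frac{-7 + 4 \left(-32\right)}{-30 - 7} = \frac{-7 - 128}{-37} = \left(- \frac{1}{37}\right) \left(-135\right) = \frac{135}{37}$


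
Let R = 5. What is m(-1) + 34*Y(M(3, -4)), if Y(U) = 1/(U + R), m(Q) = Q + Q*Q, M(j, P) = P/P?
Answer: 17/3 ≈ 5.6667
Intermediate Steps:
M(j, P) = 1
m(Q) = Q + Q²
Y(U) = 1/(5 + U) (Y(U) = 1/(U + 5) = 1/(5 + U))
m(-1) + 34*Y(M(3, -4)) = -(1 - 1) + 34/(5 + 1) = -1*0 + 34/6 = 0 + 34*(⅙) = 0 + 17/3 = 17/3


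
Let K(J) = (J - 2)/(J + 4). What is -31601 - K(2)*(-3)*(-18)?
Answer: -31601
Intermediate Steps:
K(J) = (-2 + J)/(4 + J)
-31601 - K(2)*(-3)*(-18) = -31601 - ((-2 + 2)/(4 + 2))*(-3)*(-18) = -31601 - (0/6)*(-3)*(-18) = -31601 - ((1/6)*0)*(-3)*(-18) = -31601 - 0*(-3)*(-18) = -31601 - 0*(-18) = -31601 - 1*0 = -31601 + 0 = -31601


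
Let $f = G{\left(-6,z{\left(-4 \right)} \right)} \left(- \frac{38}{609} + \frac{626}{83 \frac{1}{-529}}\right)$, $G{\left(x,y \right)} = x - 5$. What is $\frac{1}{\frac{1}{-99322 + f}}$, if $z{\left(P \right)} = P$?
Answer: $- \frac{2801993794}{50547} \approx -55433.0$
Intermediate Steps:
$G{\left(x,y \right)} = -5 + x$
$f = \frac{2218435340}{50547}$ ($f = \left(-5 - 6\right) \left(- \frac{38}{609} + \frac{626}{83 \frac{1}{-529}}\right) = - 11 \left(\left(-38\right) \frac{1}{609} + \frac{626}{83 \left(- \frac{1}{529}\right)}\right) = - 11 \left(- \frac{38}{609} + \frac{626}{- \frac{83}{529}}\right) = - 11 \left(- \frac{38}{609} + 626 \left(- \frac{529}{83}\right)\right) = - 11 \left(- \frac{38}{609} - \frac{331154}{83}\right) = \left(-11\right) \left(- \frac{201675940}{50547}\right) = \frac{2218435340}{50547} \approx 43889.0$)
$\frac{1}{\frac{1}{-99322 + f}} = \frac{1}{\frac{1}{-99322 + \frac{2218435340}{50547}}} = \frac{1}{\frac{1}{- \frac{2801993794}{50547}}} = \frac{1}{- \frac{50547}{2801993794}} = - \frac{2801993794}{50547}$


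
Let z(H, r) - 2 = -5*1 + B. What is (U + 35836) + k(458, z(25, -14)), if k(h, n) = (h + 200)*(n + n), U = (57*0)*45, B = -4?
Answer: 26624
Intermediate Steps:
U = 0 (U = 0*45 = 0)
z(H, r) = -7 (z(H, r) = 2 + (-5*1 - 4) = 2 + (-5 - 4) = 2 - 9 = -7)
k(h, n) = 2*n*(200 + h) (k(h, n) = (200 + h)*(2*n) = 2*n*(200 + h))
(U + 35836) + k(458, z(25, -14)) = (0 + 35836) + 2*(-7)*(200 + 458) = 35836 + 2*(-7)*658 = 35836 - 9212 = 26624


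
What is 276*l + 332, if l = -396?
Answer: -108964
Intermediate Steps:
276*l + 332 = 276*(-396) + 332 = -109296 + 332 = -108964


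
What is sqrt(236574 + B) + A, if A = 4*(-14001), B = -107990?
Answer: -56004 + 2*sqrt(32146) ≈ -55645.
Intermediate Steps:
A = -56004
sqrt(236574 + B) + A = sqrt(236574 - 107990) - 56004 = sqrt(128584) - 56004 = 2*sqrt(32146) - 56004 = -56004 + 2*sqrt(32146)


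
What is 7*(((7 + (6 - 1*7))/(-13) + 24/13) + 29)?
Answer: 2765/13 ≈ 212.69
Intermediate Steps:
7*(((7 + (6 - 1*7))/(-13) + 24/13) + 29) = 7*(((7 + (6 - 7))*(-1/13) + 24*(1/13)) + 29) = 7*(((7 - 1)*(-1/13) + 24/13) + 29) = 7*((6*(-1/13) + 24/13) + 29) = 7*((-6/13 + 24/13) + 29) = 7*(18/13 + 29) = 7*(395/13) = 2765/13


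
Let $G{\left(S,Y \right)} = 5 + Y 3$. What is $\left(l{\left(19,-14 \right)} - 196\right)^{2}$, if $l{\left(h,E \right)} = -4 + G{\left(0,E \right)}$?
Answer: $56169$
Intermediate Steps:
$G{\left(S,Y \right)} = 5 + 3 Y$
$l{\left(h,E \right)} = 1 + 3 E$ ($l{\left(h,E \right)} = -4 + \left(5 + 3 E\right) = 1 + 3 E$)
$\left(l{\left(19,-14 \right)} - 196\right)^{2} = \left(\left(1 + 3 \left(-14\right)\right) - 196\right)^{2} = \left(\left(1 - 42\right) - 196\right)^{2} = \left(-41 - 196\right)^{2} = \left(-237\right)^{2} = 56169$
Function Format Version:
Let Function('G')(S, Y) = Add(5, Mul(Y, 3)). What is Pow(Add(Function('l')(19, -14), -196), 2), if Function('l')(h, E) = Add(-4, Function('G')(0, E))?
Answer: 56169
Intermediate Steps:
Function('G')(S, Y) = Add(5, Mul(3, Y))
Function('l')(h, E) = Add(1, Mul(3, E)) (Function('l')(h, E) = Add(-4, Add(5, Mul(3, E))) = Add(1, Mul(3, E)))
Pow(Add(Function('l')(19, -14), -196), 2) = Pow(Add(Add(1, Mul(3, -14)), -196), 2) = Pow(Add(Add(1, -42), -196), 2) = Pow(Add(-41, -196), 2) = Pow(-237, 2) = 56169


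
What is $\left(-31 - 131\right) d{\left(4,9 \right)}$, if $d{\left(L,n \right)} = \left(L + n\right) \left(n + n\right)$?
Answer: $-37908$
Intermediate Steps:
$d{\left(L,n \right)} = 2 n \left(L + n\right)$ ($d{\left(L,n \right)} = \left(L + n\right) 2 n = 2 n \left(L + n\right)$)
$\left(-31 - 131\right) d{\left(4,9 \right)} = \left(-31 - 131\right) 2 \cdot 9 \left(4 + 9\right) = - 162 \cdot 2 \cdot 9 \cdot 13 = \left(-162\right) 234 = -37908$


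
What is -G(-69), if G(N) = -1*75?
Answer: 75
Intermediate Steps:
G(N) = -75
-G(-69) = -1*(-75) = 75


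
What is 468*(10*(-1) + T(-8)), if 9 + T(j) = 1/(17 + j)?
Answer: -8840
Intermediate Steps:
T(j) = -9 + 1/(17 + j)
468*(10*(-1) + T(-8)) = 468*(10*(-1) + (-152 - 9*(-8))/(17 - 8)) = 468*(-10 + (-152 + 72)/9) = 468*(-10 + (⅑)*(-80)) = 468*(-10 - 80/9) = 468*(-170/9) = -8840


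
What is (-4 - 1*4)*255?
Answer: -2040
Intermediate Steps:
(-4 - 1*4)*255 = (-4 - 4)*255 = -8*255 = -2040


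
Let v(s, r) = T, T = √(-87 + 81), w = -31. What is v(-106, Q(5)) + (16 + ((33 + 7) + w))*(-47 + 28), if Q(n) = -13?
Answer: -475 + I*√6 ≈ -475.0 + 2.4495*I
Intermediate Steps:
T = I*√6 (T = √(-6) = I*√6 ≈ 2.4495*I)
v(s, r) = I*√6
v(-106, Q(5)) + (16 + ((33 + 7) + w))*(-47 + 28) = I*√6 + (16 + ((33 + 7) - 31))*(-47 + 28) = I*√6 + (16 + (40 - 31))*(-19) = I*√6 + (16 + 9)*(-19) = I*√6 + 25*(-19) = I*√6 - 475 = -475 + I*√6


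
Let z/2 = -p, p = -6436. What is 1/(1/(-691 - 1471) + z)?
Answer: 2162/27829263 ≈ 7.7688e-5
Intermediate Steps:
z = 12872 (z = 2*(-1*(-6436)) = 2*6436 = 12872)
1/(1/(-691 - 1471) + z) = 1/(1/(-691 - 1471) + 12872) = 1/(1/(-2162) + 12872) = 1/(-1/2162 + 12872) = 1/(27829263/2162) = 2162/27829263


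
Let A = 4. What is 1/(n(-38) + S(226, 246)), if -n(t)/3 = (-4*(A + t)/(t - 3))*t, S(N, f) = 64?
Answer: -41/12880 ≈ -0.0031832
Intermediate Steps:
n(t) = 12*t*(4 + t)/(-3 + t) (n(t) = -3*(-4*(4 + t)/(t - 3))*t = -3*(-4*(4 + t)/(-3 + t))*t = -(-12)*t*(4 + t)/(-3 + t) = 12*t*(4 + t)/(-3 + t))
1/(n(-38) + S(226, 246)) = 1/(12*(-38)*(4 - 38)/(-3 - 38) + 64) = 1/(12*(-38)*(-34)/(-41) + 64) = 1/(12*(-38)*(-1/41)*(-34) + 64) = 1/(-15504/41 + 64) = 1/(-12880/41) = -41/12880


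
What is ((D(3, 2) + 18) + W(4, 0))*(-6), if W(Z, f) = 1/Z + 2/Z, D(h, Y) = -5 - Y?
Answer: -141/2 ≈ -70.500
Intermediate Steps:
W(Z, f) = 3/Z (W(Z, f) = 1/Z + 2/Z = 3/Z)
((D(3, 2) + 18) + W(4, 0))*(-6) = (((-5 - 1*2) + 18) + 3/4)*(-6) = (((-5 - 2) + 18) + 3*(1/4))*(-6) = ((-7 + 18) + 3/4)*(-6) = (11 + 3/4)*(-6) = (47/4)*(-6) = -141/2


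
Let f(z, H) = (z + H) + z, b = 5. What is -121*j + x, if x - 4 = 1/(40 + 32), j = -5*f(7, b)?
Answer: 827929/72 ≈ 11499.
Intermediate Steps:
f(z, H) = H + 2*z (f(z, H) = (H + z) + z = H + 2*z)
j = -95 (j = -5*(5 + 2*7) = -5*(5 + 14) = -5*19 = -95)
x = 289/72 (x = 4 + 1/(40 + 32) = 4 + 1/72 = 289/72 ≈ 4.0139)
-121*j + x = -121*(-95) + 289/72 = 11495 + 289/72 = 827929/72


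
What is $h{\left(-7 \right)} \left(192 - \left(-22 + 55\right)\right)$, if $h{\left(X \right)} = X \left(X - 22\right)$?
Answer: $32277$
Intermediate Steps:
$h{\left(X \right)} = X \left(-22 + X\right)$
$h{\left(-7 \right)} \left(192 - \left(-22 + 55\right)\right) = - 7 \left(-22 - 7\right) \left(192 - \left(-22 + 55\right)\right) = \left(-7\right) \left(-29\right) \left(192 - 33\right) = 203 \left(192 - 33\right) = 203 \cdot 159 = 32277$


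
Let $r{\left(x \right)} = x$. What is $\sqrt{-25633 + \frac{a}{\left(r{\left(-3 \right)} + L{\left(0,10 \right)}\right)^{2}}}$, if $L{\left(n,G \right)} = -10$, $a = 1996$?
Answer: $\frac{3 i \sqrt{481109}}{13} \approx 160.07 i$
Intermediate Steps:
$\sqrt{-25633 + \frac{a}{\left(r{\left(-3 \right)} + L{\left(0,10 \right)}\right)^{2}}} = \sqrt{-25633 + \frac{1996}{\left(-3 - 10\right)^{2}}} = \sqrt{-25633 + \frac{1996}{\left(-13\right)^{2}}} = \sqrt{-25633 + \frac{1996}{169}} = \sqrt{- \frac{4329981}{169}} = \frac{3 i \sqrt{481109}}{13}$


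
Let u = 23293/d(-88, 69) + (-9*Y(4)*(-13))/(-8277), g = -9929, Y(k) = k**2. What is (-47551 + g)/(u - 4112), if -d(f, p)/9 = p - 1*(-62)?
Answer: 37394890056/2688153103 ≈ 13.911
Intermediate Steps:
d(f, p) = -558 - 9*p (d(f, p) = -9*(p - 1*(-62)) = -9*(p + 62) = -9*(62 + p) = -558 - 9*p)
u = -65001083/3252861 (u = 23293/(-558 - 9*69) + (-9*4**2*(-13))/(-8277) = 23293/(-558 - 621) + (-9*16*(-13))*(-1/8277) = 23293/(-1179) - 144*(-13)*(-1/8277) = 23293*(-1/1179) + 1872*(-1/8277) = -23293/1179 - 624/2759 = -65001083/3252861 ≈ -19.983)
(-47551 + g)/(u - 4112) = (-47551 - 9929)/(-65001083/3252861 - 4112) = -57480/(-13440765515/3252861) = -57480*(-3252861/13440765515) = 37394890056/2688153103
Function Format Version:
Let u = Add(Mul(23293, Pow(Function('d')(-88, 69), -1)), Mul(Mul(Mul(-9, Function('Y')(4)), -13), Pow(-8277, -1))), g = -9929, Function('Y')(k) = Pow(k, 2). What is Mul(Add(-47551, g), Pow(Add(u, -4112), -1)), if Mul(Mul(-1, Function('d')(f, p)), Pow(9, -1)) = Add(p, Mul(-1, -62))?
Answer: Rational(37394890056, 2688153103) ≈ 13.911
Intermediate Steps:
Function('d')(f, p) = Add(-558, Mul(-9, p)) (Function('d')(f, p) = Mul(-9, Add(p, Mul(-1, -62))) = Mul(-9, Add(p, 62)) = Mul(-9, Add(62, p)) = Add(-558, Mul(-9, p)))
u = Rational(-65001083, 3252861) (u = Add(Mul(23293, Pow(Add(-558, Mul(-9, 69)), -1)), Mul(Mul(Mul(-9, Pow(4, 2)), -13), Pow(-8277, -1))) = Add(Mul(23293, Pow(Add(-558, -621), -1)), Mul(Mul(Mul(-9, 16), -13), Rational(-1, 8277))) = Add(Mul(23293, Pow(-1179, -1)), Mul(Mul(-144, -13), Rational(-1, 8277))) = Add(Mul(23293, Rational(-1, 1179)), Mul(1872, Rational(-1, 8277))) = Add(Rational(-23293, 1179), Rational(-624, 2759)) = Rational(-65001083, 3252861) ≈ -19.983)
Mul(Add(-47551, g), Pow(Add(u, -4112), -1)) = Mul(Add(-47551, -9929), Pow(Add(Rational(-65001083, 3252861), -4112), -1)) = Mul(-57480, Pow(Rational(-13440765515, 3252861), -1)) = Mul(-57480, Rational(-3252861, 13440765515)) = Rational(37394890056, 2688153103)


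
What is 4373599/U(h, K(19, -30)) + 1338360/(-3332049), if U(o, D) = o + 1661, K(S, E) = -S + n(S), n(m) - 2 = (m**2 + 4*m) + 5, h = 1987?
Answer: 255581821703/213251136 ≈ 1198.5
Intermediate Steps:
n(m) = 7 + m**2 + 4*m (n(m) = 2 + ((m**2 + 4*m) + 5) = 2 + (5 + m**2 + 4*m) = 7 + m**2 + 4*m)
K(S, E) = 7 + S**2 + 3*S (K(S, E) = -S + (7 + S**2 + 4*S) = 7 + S**2 + 3*S)
U(o, D) = 1661 + o
4373599/U(h, K(19, -30)) + 1338360/(-3332049) = 4373599/(1661 + 1987) + 1338360/(-3332049) = 4373599/3648 + 1338360*(-1/3332049) = 4373599*(1/3648) - 23480/58457 = 4373599/3648 - 23480/58457 = 255581821703/213251136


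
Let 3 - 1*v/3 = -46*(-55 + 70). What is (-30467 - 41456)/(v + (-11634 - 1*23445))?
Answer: 71923/33000 ≈ 2.1795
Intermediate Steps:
v = 2079 (v = 9 - (-138)*(-55 + 70) = 9 - (-138)*15 = 9 - 3*(-690) = 9 + 2070 = 2079)
(-30467 - 41456)/(v + (-11634 - 1*23445)) = (-30467 - 41456)/(2079 + (-11634 - 1*23445)) = -71923/(2079 + (-11634 - 23445)) = -71923/(2079 - 35079) = -71923/(-33000) = -71923*(-1/33000) = 71923/33000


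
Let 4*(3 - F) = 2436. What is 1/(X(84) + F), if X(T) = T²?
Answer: 1/6450 ≈ 0.00015504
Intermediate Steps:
F = -606 (F = 3 - ¼*2436 = 3 - 609 = -606)
1/(X(84) + F) = 1/(84² - 606) = 1/(7056 - 606) = 1/6450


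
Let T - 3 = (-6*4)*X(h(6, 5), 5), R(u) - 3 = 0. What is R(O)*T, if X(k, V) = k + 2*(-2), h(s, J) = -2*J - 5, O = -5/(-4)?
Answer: 1377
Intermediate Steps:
O = 5/4 (O = -5*(-¼) = 5/4 ≈ 1.2500)
h(s, J) = -5 - 2*J
X(k, V) = -4 + k (X(k, V) = k - 4 = -4 + k)
R(u) = 3 (R(u) = 3 + 0 = 3)
T = 459 (T = 3 + (-6*4)*(-4 + (-5 - 2*5)) = 3 - 24*(-4 + (-5 - 10)) = 3 - 24*(-4 - 15) = 3 - 24*(-19) = 3 + 456 = 459)
R(O)*T = 3*459 = 1377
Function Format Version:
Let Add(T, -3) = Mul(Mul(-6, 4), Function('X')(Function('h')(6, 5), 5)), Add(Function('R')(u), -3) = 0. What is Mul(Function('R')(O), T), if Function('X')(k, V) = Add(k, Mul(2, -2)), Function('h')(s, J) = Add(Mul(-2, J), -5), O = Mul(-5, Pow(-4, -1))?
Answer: 1377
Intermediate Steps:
O = Rational(5, 4) (O = Mul(-5, Rational(-1, 4)) = Rational(5, 4) ≈ 1.2500)
Function('h')(s, J) = Add(-5, Mul(-2, J))
Function('X')(k, V) = Add(-4, k) (Function('X')(k, V) = Add(k, -4) = Add(-4, k))
Function('R')(u) = 3 (Function('R')(u) = Add(3, 0) = 3)
T = 459 (T = Add(3, Mul(Mul(-6, 4), Add(-4, Add(-5, Mul(-2, 5))))) = Add(3, Mul(-24, Add(-4, Add(-5, -10)))) = Add(3, Mul(-24, Add(-4, -15))) = Add(3, Mul(-24, -19)) = Add(3, 456) = 459)
Mul(Function('R')(O), T) = Mul(3, 459) = 1377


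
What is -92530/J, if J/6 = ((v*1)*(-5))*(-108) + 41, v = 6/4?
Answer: -46265/2553 ≈ -18.122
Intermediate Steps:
v = 3/2 (v = 6*(¼) = 3/2 ≈ 1.5000)
J = 5106 (J = 6*((((3/2)*1)*(-5))*(-108) + 41) = 6*(((3/2)*(-5))*(-108) + 41) = 6*(-15/2*(-108) + 41) = 6*(810 + 41) = 6*851 = 5106)
-92530/J = -92530/5106 = -92530*1/5106 = -46265/2553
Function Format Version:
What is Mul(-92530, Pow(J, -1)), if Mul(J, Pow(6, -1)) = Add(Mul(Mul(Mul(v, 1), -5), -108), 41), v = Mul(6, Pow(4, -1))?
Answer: Rational(-46265, 2553) ≈ -18.122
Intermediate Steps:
v = Rational(3, 2) (v = Mul(6, Rational(1, 4)) = Rational(3, 2) ≈ 1.5000)
J = 5106 (J = Mul(6, Add(Mul(Mul(Mul(Rational(3, 2), 1), -5), -108), 41)) = Mul(6, Add(Mul(Mul(Rational(3, 2), -5), -108), 41)) = Mul(6, Add(Mul(Rational(-15, 2), -108), 41)) = Mul(6, Add(810, 41)) = Mul(6, 851) = 5106)
Mul(-92530, Pow(J, -1)) = Mul(-92530, Pow(5106, -1)) = Mul(-92530, Rational(1, 5106)) = Rational(-46265, 2553)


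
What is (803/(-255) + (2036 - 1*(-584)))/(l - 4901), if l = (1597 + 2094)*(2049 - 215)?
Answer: 667297/1724920215 ≈ 0.00038686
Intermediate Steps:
l = 6769294 (l = 3691*1834 = 6769294)
(803/(-255) + (2036 - 1*(-584)))/(l - 4901) = (803/(-255) + (2036 - 1*(-584)))/(6769294 - 4901) = (803*(-1/255) + (2036 + 584))/6764393 = (-803/255 + 2620)*(1/6764393) = (667297/255)*(1/6764393) = 667297/1724920215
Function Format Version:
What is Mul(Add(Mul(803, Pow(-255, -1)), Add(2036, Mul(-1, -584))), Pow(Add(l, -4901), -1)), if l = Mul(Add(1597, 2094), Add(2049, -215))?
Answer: Rational(667297, 1724920215) ≈ 0.00038686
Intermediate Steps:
l = 6769294 (l = Mul(3691, 1834) = 6769294)
Mul(Add(Mul(803, Pow(-255, -1)), Add(2036, Mul(-1, -584))), Pow(Add(l, -4901), -1)) = Mul(Add(Mul(803, Pow(-255, -1)), Add(2036, Mul(-1, -584))), Pow(Add(6769294, -4901), -1)) = Mul(Add(Mul(803, Rational(-1, 255)), Add(2036, 584)), Pow(6764393, -1)) = Mul(Add(Rational(-803, 255), 2620), Rational(1, 6764393)) = Mul(Rational(667297, 255), Rational(1, 6764393)) = Rational(667297, 1724920215)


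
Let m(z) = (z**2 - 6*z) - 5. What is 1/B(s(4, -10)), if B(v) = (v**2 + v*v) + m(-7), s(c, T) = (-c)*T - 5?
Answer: 1/2536 ≈ 0.00039432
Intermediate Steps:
s(c, T) = -5 - T*c (s(c, T) = -T*c - 5 = -5 - T*c)
m(z) = -5 + z**2 - 6*z
B(v) = 86 + 2*v**2 (B(v) = (v**2 + v*v) + (-5 + (-7)**2 - 6*(-7)) = (v**2 + v**2) + (-5 + 49 + 42) = 2*v**2 + 86 = 86 + 2*v**2)
1/B(s(4, -10)) = 1/(86 + 2*(-5 - 1*(-10)*4)**2) = 1/(86 + 2*(-5 + 40)**2) = 1/(86 + 2*35**2) = 1/(86 + 2*1225) = 1/(86 + 2450) = 1/2536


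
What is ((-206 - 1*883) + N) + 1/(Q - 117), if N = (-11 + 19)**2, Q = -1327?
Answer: -1480101/1444 ≈ -1025.0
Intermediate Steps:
N = 64 (N = 8**2 = 64)
((-206 - 1*883) + N) + 1/(Q - 117) = ((-206 - 1*883) + 64) + 1/(-1327 - 117) = ((-206 - 883) + 64) + 1/(-1444) = (-1089 + 64) - 1/1444 = -1025 - 1/1444 = -1480101/1444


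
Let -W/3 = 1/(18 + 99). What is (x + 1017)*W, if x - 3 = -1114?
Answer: 94/39 ≈ 2.4103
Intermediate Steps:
x = -1111 (x = 3 - 1114 = -1111)
W = -1/39 (W = -3/(18 + 99) = -3/117 = -3*1/117 = -1/39 ≈ -0.025641)
(x + 1017)*W = (-1111 + 1017)*(-1/39) = -94*(-1/39) = 94/39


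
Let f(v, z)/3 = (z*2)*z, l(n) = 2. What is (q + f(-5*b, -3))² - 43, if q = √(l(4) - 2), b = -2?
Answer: 2873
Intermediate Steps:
f(v, z) = 6*z² (f(v, z) = 3*((z*2)*z) = 3*((2*z)*z) = 3*(2*z²) = 6*z²)
q = 0 (q = √(2 - 2) = √0 = 0)
(q + f(-5*b, -3))² - 43 = (0 + 6*(-3)²)² - 43 = (0 + 6*9)² - 43 = (0 + 54)² - 43 = 54² - 43 = 2916 - 43 = 2873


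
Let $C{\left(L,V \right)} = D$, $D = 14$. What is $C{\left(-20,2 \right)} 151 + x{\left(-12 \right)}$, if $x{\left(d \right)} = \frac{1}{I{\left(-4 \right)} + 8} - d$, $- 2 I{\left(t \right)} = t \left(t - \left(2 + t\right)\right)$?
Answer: $\frac{8505}{4} \approx 2126.3$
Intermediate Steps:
$C{\left(L,V \right)} = 14$
$I{\left(t \right)} = t$ ($I{\left(t \right)} = - \frac{t \left(t - \left(2 + t\right)\right)}{2} = - \frac{t \left(-2\right)}{2} = - \frac{\left(-2\right) t}{2} = t$)
$x{\left(d \right)} = \frac{1}{4} - d$ ($x{\left(d \right)} = \frac{1}{-4 + 8} - d = \frac{1}{4} - d$)
$C{\left(-20,2 \right)} 151 + x{\left(-12 \right)} = 14 \cdot 151 + \left(\frac{1}{4} - -12\right) = 2114 + \left(\frac{1}{4} + 12\right) = 2114 + \frac{49}{4} = \frac{8505}{4}$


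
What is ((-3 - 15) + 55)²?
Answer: 1369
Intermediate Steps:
((-3 - 15) + 55)² = (-18 + 55)² = 37² = 1369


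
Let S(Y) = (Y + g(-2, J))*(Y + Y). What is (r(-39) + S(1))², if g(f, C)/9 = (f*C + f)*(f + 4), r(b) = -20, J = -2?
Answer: 2916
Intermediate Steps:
g(f, C) = 9*(4 + f)*(f + C*f) (g(f, C) = 9*((f*C + f)*(f + 4)) = 9*((C*f + f)*(4 + f)) = 9*((f + C*f)*(4 + f)) = 9*((4 + f)*(f + C*f)) = 9*(4 + f)*(f + C*f))
S(Y) = 2*Y*(36 + Y) (S(Y) = (Y + 9*(-2)*(4 - 2 + 4*(-2) - 2*(-2)))*(Y + Y) = (Y + 9*(-2)*(4 - 2 - 8 + 4))*(2*Y) = (Y + 9*(-2)*(-2))*(2*Y) = (Y + 36)*(2*Y) = (36 + Y)*(2*Y) = 2*Y*(36 + Y))
(r(-39) + S(1))² = (-20 + 2*1*(36 + 1))² = (-20 + 2*1*37)² = (-20 + 74)² = 54² = 2916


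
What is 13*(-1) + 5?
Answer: -8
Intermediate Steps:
13*(-1) + 5 = -13 + 5 = -8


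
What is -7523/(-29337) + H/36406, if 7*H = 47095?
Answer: 471257483/1068042822 ≈ 0.44123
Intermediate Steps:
H = 47095/7 (H = (⅐)*47095 = 47095/7 ≈ 6727.9)
-7523/(-29337) + H/36406 = -7523/(-29337) + (47095/7)/36406 = -7523*(-1/29337) + (47095/7)*(1/36406) = 7523/29337 + 47095/254842 = 471257483/1068042822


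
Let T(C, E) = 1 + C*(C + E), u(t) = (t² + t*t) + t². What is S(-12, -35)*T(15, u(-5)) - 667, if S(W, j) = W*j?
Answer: 566753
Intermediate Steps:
u(t) = 3*t² (u(t) = (t² + t²) + t² = 2*t² + t² = 3*t²)
S(-12, -35)*T(15, u(-5)) - 667 = (-12*(-35))*(1 + 15² + 15*(3*(-5)²)) - 667 = 420*(1 + 225 + 15*(3*25)) - 667 = 420*(1 + 225 + 15*75) - 667 = 420*(1 + 225 + 1125) - 667 = 420*1351 - 667 = 567420 - 667 = 566753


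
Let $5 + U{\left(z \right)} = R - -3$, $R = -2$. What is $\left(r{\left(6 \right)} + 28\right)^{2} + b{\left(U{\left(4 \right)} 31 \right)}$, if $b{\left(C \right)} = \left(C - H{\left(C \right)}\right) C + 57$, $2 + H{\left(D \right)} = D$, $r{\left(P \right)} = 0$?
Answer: $593$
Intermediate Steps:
$H{\left(D \right)} = -2 + D$
$U{\left(z \right)} = -4$ ($U{\left(z \right)} = -5 - -1 = -5 + \left(-2 + 3\right) = -5 + 1 = -4$)
$b{\left(C \right)} = 57 + 2 C$ ($b{\left(C \right)} = \left(C - \left(-2 + C\right)\right) C + 57 = 2 C + 57 = 57 + 2 C$)
$\left(r{\left(6 \right)} + 28\right)^{2} + b{\left(U{\left(4 \right)} 31 \right)} = \left(0 + 28\right)^{2} + \left(57 + 2 \left(\left(-4\right) 31\right)\right) = 28^{2} + \left(57 + 2 \left(-124\right)\right) = 784 + \left(57 - 248\right) = 784 - 191 = 593$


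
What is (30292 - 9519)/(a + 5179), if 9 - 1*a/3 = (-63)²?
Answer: -20773/6701 ≈ -3.1000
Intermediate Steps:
a = -11880 (a = 27 - 3*(-63)² = 27 - 3*3969 = 27 - 11907 = -11880)
(30292 - 9519)/(a + 5179) = (30292 - 9519)/(-11880 + 5179) = 20773/(-6701) = 20773*(-1/6701) = -20773/6701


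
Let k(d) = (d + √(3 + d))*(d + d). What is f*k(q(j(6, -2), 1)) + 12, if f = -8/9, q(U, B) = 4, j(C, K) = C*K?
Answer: -148/9 - 64*√7/9 ≈ -35.259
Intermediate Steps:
f = -8/9 (f = -8*⅑ = -8/9 ≈ -0.88889)
k(d) = 2*d*(d + √(3 + d)) (k(d) = (d + √(3 + d))*(2*d) = 2*d*(d + √(3 + d)))
f*k(q(j(6, -2), 1)) + 12 = -16*4*(4 + √(3 + 4))/9 + 12 = -16*4*(4 + √7)/9 + 12 = -8*(32 + 8*√7)/9 + 12 = (-256/9 - 64*√7/9) + 12 = -148/9 - 64*√7/9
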